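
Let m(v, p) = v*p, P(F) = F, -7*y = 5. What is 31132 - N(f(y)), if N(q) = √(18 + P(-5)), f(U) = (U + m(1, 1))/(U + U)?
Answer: 31132 - √13 ≈ 31128.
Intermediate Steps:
y = -5/7 (y = -⅐*5 = -5/7 ≈ -0.71429)
m(v, p) = p*v
f(U) = (1 + U)/(2*U) (f(U) = (U + 1*1)/(U + U) = (U + 1)/((2*U)) = (1 + U)*(1/(2*U)) = (1 + U)/(2*U))
N(q) = √13 (N(q) = √(18 - 5) = √13)
31132 - N(f(y)) = 31132 - √13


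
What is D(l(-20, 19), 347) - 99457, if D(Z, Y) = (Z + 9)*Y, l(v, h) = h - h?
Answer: -96334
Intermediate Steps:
l(v, h) = 0
D(Z, Y) = Y*(9 + Z) (D(Z, Y) = (9 + Z)*Y = Y*(9 + Z))
D(l(-20, 19), 347) - 99457 = 347*(9 + 0) - 99457 = 347*9 - 99457 = 3123 - 99457 = -96334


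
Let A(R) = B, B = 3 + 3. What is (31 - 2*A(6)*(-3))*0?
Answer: 0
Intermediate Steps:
B = 6
A(R) = 6
(31 - 2*A(6)*(-3))*0 = (31 - 2*6*(-3))*0 = (31 - 12*(-3))*0 = (31 + 36)*0 = 67*0 = 0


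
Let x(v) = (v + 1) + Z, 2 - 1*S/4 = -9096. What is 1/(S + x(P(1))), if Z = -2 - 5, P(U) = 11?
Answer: 1/36397 ≈ 2.7475e-5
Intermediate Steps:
Z = -7
S = 36392 (S = 8 - 4*(-9096) = 8 + 36384 = 36392)
x(v) = -6 + v (x(v) = (v + 1) - 7 = (1 + v) - 7 = -6 + v)
1/(S + x(P(1))) = 1/(36392 + (-6 + 11)) = 1/(36392 + 5) = 1/36397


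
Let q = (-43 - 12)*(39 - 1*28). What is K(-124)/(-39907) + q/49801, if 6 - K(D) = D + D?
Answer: -36793189/1987408507 ≈ -0.018513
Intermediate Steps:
K(D) = 6 - 2*D (K(D) = 6 - (D + D) = 6 - 2*D)
q = -605 (q = -55*(39 - 28) = -55*11 = -605)
K(-124)/(-39907) + q/49801 = (6 - 2*(-124))/(-39907) - 605/49801 = (6 + 248)*(-1/39907) - 605*1/49801 = 254*(-1/39907) - 605/49801 = -254/39907 - 605/49801 = -36793189/1987408507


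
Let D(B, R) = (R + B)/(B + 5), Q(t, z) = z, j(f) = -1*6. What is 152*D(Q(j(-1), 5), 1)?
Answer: 456/5 ≈ 91.200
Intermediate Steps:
j(f) = -6
D(B, R) = (B + R)/(5 + B)
152*D(Q(j(-1), 5), 1) = 152*((5 + 1)/(5 + 5)) = 152*(6/10) = 152*((⅒)*6) = 152*(⅗) = 456/5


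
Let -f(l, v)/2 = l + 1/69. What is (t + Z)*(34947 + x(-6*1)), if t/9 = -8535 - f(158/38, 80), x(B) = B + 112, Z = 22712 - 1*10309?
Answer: -985522946872/437 ≈ -2.2552e+9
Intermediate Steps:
Z = 12403 (Z = 22712 - 10309 = 12403)
f(l, v) = -2/69 - 2*l (f(l, v) = -2*(l + 1/69) = -2*(1/69 + l) = -2/69 - 2*l)
x(B) = 112 + B
t = -33535335/437 (t = 9*(-8535 - (-2/69 - 316/38)) = 9*(-8535 - (-2/69 - 2*79/19)) = 9*(-8535 - (-2/69 - 158/19)) = 9*(-8535 - 1*(-10940/1311)) = 9*(-8535 + 10940/1311) = 9*(-11178445/1311) = -33535335/437 ≈ -76740.)
(t + Z)*(34947 + x(-6*1)) = (-33535335/437 + 12403)*(34947 + (112 - 6*1)) = -28115224*(34947 + (112 - 6))/437 = -28115224*(34947 + 106)/437 = -28115224/437*35053 = -985522946872/437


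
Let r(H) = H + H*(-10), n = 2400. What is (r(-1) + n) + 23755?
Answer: 26164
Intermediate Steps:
r(H) = -9*H (r(H) = H - 10*H = -9*H)
(r(-1) + n) + 23755 = (-9*(-1) + 2400) + 23755 = (9 + 2400) + 23755 = 2409 + 23755 = 26164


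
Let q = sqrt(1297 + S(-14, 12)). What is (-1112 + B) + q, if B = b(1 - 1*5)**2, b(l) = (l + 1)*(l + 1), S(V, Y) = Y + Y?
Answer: -1031 + sqrt(1321) ≈ -994.65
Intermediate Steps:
S(V, Y) = 2*Y
q = sqrt(1321) (q = sqrt(1297 + 2*12) = sqrt(1297 + 24) = sqrt(1321) ≈ 36.346)
b(l) = (1 + l)**2 (b(l) = (1 + l)*(1 + l) = (1 + l)**2)
B = 81 (B = ((1 + (1 - 1*5))**2)**2 = ((1 + (1 - 5))**2)**2 = ((1 - 4)**2)**2 = ((-3)**2)**2 = 9**2 = 81)
(-1112 + B) + q = (-1112 + 81) + sqrt(1321) = -1031 + sqrt(1321)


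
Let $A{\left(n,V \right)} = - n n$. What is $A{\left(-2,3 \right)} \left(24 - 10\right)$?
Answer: $-56$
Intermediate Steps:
$A{\left(n,V \right)} = - n^{2}$
$A{\left(-2,3 \right)} \left(24 - 10\right) = - \left(-2\right)^{2} \left(24 - 10\right) = \left(-1\right) 4 \cdot 14 = \left(-4\right) 14 = -56$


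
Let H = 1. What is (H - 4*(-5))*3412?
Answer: 71652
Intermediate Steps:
(H - 4*(-5))*3412 = (1 - 4*(-5))*3412 = (1 + 20)*3412 = 21*3412 = 71652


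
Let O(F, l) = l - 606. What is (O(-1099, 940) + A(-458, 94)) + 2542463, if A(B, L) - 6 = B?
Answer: 2542345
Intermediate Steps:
A(B, L) = 6 + B
O(F, l) = -606 + l
(O(-1099, 940) + A(-458, 94)) + 2542463 = ((-606 + 940) + (6 - 458)) + 2542463 = (334 - 452) + 2542463 = -118 + 2542463 = 2542345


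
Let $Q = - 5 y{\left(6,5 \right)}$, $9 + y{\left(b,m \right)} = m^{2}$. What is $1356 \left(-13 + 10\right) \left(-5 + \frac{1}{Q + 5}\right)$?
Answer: $\frac{509856}{25} \approx 20394.0$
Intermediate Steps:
$y{\left(b,m \right)} = -9 + m^{2}$
$Q = -80$ ($Q = - 5 \left(-9 + 5^{2}\right) = - 5 \left(-9 + 25\right) = - 5 \cdot 16 = \left(-1\right) 80 = -80$)
$1356 \left(-13 + 10\right) \left(-5 + \frac{1}{Q + 5}\right) = 1356 \left(-13 + 10\right) \left(-5 + \frac{1}{-80 + 5}\right) = 1356 \left(- 3 \left(-5 + \frac{1}{-75}\right)\right) = 1356 \left(- 3 \left(-5 - \frac{1}{75}\right)\right) = 1356 \left(\left(-3\right) \left(- \frac{376}{75}\right)\right) = 1356 \cdot \frac{376}{25} = \frac{509856}{25}$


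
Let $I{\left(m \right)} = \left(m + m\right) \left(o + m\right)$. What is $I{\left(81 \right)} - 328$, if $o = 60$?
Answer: $22514$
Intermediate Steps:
$I{\left(m \right)} = 2 m \left(60 + m\right)$ ($I{\left(m \right)} = \left(m + m\right) \left(60 + m\right) = 2 m \left(60 + m\right)$)
$I{\left(81 \right)} - 328 = 2 \cdot 81 \left(60 + 81\right) - 328 = 2 \cdot 81 \cdot 141 - 328 = 22842 - 328 = 22514$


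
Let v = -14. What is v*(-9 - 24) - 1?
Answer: 461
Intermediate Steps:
v*(-9 - 24) - 1 = -14*(-9 - 24) - 1 = -14*(-33) - 1 = 462 - 1 = 461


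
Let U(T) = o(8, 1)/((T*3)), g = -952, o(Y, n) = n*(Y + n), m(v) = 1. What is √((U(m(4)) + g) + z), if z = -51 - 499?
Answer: I*√1499 ≈ 38.717*I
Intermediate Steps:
z = -550
U(T) = 3/T (U(T) = (1*(8 + 1))/((T*3)) = (1*9)/((3*T)) = 9*(1/(3*T)) = 3/T)
√((U(m(4)) + g) + z) = √((3/1 - 952) - 550) = √((3*1 - 952) - 550) = √((3 - 952) - 550) = √(-949 - 550) = √(-1499) = I*√1499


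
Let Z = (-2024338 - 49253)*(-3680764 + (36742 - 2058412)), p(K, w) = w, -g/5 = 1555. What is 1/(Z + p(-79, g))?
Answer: 1/11824515812719 ≈ 8.4570e-14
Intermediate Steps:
g = -7775 (g = -5*1555 = -7775)
Z = 11824515820494 (Z = -2073591*(-3680764 - 2021670) = -2073591*(-5702434) = 11824515820494)
1/(Z + p(-79, g)) = 1/(11824515820494 - 7775) = 1/11824515812719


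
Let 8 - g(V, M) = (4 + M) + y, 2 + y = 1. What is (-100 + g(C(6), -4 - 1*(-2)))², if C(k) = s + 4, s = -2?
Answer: 8649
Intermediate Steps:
y = -1 (y = -2 + 1 = -1)
C(k) = 2 (C(k) = -2 + 4 = 2)
g(V, M) = 5 - M (g(V, M) = 8 - ((4 + M) - 1) = 8 - (3 + M) = 8 + (-3 - M) = 5 - M)
(-100 + g(C(6), -4 - 1*(-2)))² = (-100 + (5 - (-4 - 1*(-2))))² = (-100 + (5 - (-4 + 2)))² = (-100 + (5 - 1*(-2)))² = (-100 + (5 + 2))² = (-100 + 7)² = (-93)² = 8649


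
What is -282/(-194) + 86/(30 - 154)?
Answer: 4571/6014 ≈ 0.76006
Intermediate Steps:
-282/(-194) + 86/(30 - 154) = -282*(-1/194) + 86/(-124) = 141/97 + 86*(-1/124) = 141/97 - 43/62 = 4571/6014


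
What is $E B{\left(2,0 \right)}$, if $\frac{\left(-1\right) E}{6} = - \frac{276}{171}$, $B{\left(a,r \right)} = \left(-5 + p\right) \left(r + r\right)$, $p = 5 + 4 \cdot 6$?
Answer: $0$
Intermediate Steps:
$p = 29$ ($p = 5 + 24 = 29$)
$B{\left(a,r \right)} = 48 r$ ($B{\left(a,r \right)} = \left(-5 + 29\right) \left(r + r\right) = 24 \cdot 2 r = 48 r$)
$E = \frac{184}{19}$ ($E = - 6 \left(- \frac{276}{171}\right) = - 6 \left(\left(-276\right) \frac{1}{171}\right) = \left(-6\right) \left(- \frac{92}{57}\right) = \frac{184}{19} \approx 9.6842$)
$E B{\left(2,0 \right)} = \frac{184 \cdot 48 \cdot 0}{19} = \frac{184}{19} \cdot 0 = 0$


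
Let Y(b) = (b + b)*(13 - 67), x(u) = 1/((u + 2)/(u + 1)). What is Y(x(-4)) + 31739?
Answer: 31577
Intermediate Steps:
x(u) = (1 + u)/(2 + u) (x(u) = 1/((2 + u)/(1 + u)) = (1 + u)/(2 + u))
Y(b) = -108*b (Y(b) = (2*b)*(-54) = -108*b)
Y(x(-4)) + 31739 = -108*(1 - 4)/(2 - 4) + 31739 = -108*(-3)/(-2) + 31739 = -(-54)*(-3) + 31739 = -108*3/2 + 31739 = -162 + 31739 = 31577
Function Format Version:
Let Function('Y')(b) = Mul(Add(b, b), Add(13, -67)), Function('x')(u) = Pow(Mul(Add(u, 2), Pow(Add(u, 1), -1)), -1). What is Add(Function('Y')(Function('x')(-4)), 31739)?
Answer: 31577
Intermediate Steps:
Function('x')(u) = Mul(Pow(Add(2, u), -1), Add(1, u)) (Function('x')(u) = Pow(Mul(Add(2, u), Pow(Add(1, u), -1)), -1) = Pow(Mul(Pow(Add(1, u), -1), Add(2, u)), -1) = Mul(Pow(Add(2, u), -1), Add(1, u)))
Function('Y')(b) = Mul(-108, b) (Function('Y')(b) = Mul(Mul(2, b), -54) = Mul(-108, b))
Add(Function('Y')(Function('x')(-4)), 31739) = Add(Mul(-108, Mul(Pow(Add(2, -4), -1), Add(1, -4))), 31739) = Add(Mul(-108, Mul(Pow(-2, -1), -3)), 31739) = Add(Mul(-108, Mul(Rational(-1, 2), -3)), 31739) = Add(Mul(-108, Rational(3, 2)), 31739) = Add(-162, 31739) = 31577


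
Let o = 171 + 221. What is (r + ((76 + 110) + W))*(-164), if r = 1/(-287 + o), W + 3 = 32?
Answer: -3702464/105 ≈ -35262.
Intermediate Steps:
o = 392
W = 29 (W = -3 + 32 = 29)
r = 1/105 (r = 1/(-287 + 392) = 1/105 ≈ 0.0095238)
(r + ((76 + 110) + W))*(-164) = (1/105 + ((76 + 110) + 29))*(-164) = (1/105 + (186 + 29))*(-164) = (1/105 + 215)*(-164) = (22576/105)*(-164) = -3702464/105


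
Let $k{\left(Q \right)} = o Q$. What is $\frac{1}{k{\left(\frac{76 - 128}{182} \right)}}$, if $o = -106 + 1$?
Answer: $\frac{1}{30} \approx 0.033333$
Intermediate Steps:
$o = -105$
$k{\left(Q \right)} = - 105 Q$
$\frac{1}{k{\left(\frac{76 - 128}{182} \right)}} = \frac{1}{\left(-105\right) \frac{76 - 128}{182}} = \frac{1}{\left(-105\right) \left(76 - 128\right) \frac{1}{182}} = \frac{1}{\left(-105\right) \left(\left(-52\right) \frac{1}{182}\right)} = \frac{1}{\left(-105\right) \left(- \frac{2}{7}\right)} = \frac{1}{30}$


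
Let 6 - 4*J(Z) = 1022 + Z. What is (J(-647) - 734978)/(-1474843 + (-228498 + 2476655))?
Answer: -101389/106664 ≈ -0.95055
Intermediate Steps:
J(Z) = -254 - Z/4 (J(Z) = 3/2 - (1022 + Z)/4 = 3/2 + (-511/2 - Z/4) = -254 - Z/4)
(J(-647) - 734978)/(-1474843 + (-228498 + 2476655)) = ((-254 - ¼*(-647)) - 734978)/(-1474843 + (-228498 + 2476655)) = ((-254 + 647/4) - 734978)/(-1474843 + 2248157) = (-369/4 - 734978)/773314 = -2940281/4*1/773314 = -101389/106664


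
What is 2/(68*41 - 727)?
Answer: 2/2061 ≈ 0.00097040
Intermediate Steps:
2/(68*41 - 727) = 2/(2788 - 727) = 2/2061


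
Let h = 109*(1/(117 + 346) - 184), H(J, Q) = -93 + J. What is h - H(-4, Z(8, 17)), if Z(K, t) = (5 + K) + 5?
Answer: -9240908/463 ≈ -19959.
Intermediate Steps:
Z(K, t) = 10 + K
h = -9285819/463 (h = 109*(1/463 - 184) = 109*(-85191/463) = -9285819/463 ≈ -20056.)
h - H(-4, Z(8, 17)) = -9285819/463 - (-93 - 4) = -9285819/463 - 1*(-97) = -9285819/463 + 97 = -9240908/463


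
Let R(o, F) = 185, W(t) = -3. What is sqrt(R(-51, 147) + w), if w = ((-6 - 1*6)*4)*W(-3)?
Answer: sqrt(329) ≈ 18.138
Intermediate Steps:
w = 144 (w = ((-6 - 1*6)*4)*(-3) = ((-6 - 6)*4)*(-3) = -12*4*(-3) = -48*(-3) = 144)
sqrt(R(-51, 147) + w) = sqrt(185 + 144) = sqrt(329)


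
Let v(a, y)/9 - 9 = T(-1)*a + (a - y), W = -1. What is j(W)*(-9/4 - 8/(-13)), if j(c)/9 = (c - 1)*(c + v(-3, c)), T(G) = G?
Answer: 68085/26 ≈ 2618.7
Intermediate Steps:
v(a, y) = 81 - 9*y (v(a, y) = 81 + 9*(-a + (a - y)) = 81 + 9*(-y) = 81 - 9*y)
j(c) = 9*(-1 + c)*(81 - 8*c) (j(c) = 9*((c - 1)*(c + (81 - 9*c))) = 9*((-1 + c)*(81 - 8*c)) = 9*(-1 + c)*(81 - 8*c))
j(W)*(-9/4 - 8/(-13)) = (-729 - 72*(-1)² + 801*(-1))*(-9/4 - 8/(-13)) = (-729 - 72*1 - 801)*(-9*¼ - 8*(-1/13)) = (-729 - 72 - 801)*(-9/4 + 8/13) = -1602*(-85/52) = 68085/26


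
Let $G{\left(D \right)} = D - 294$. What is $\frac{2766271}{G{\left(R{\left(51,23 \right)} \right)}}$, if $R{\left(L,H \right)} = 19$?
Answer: $- \frac{2766271}{275} \approx -10059.0$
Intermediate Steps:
$G{\left(D \right)} = -294 + D$
$\frac{2766271}{G{\left(R{\left(51,23 \right)} \right)}} = \frac{2766271}{-294 + 19} = \frac{2766271}{-275} = 2766271 \left(- \frac{1}{275}\right) = - \frac{2766271}{275}$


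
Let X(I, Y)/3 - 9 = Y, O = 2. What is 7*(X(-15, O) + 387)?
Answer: 2940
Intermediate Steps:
X(I, Y) = 27 + 3*Y
7*(X(-15, O) + 387) = 7*((27 + 3*2) + 387) = 7*((27 + 6) + 387) = 7*(33 + 387) = 7*420 = 2940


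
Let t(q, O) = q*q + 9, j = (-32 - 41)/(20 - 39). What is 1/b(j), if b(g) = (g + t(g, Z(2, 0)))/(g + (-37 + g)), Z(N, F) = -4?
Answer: -10583/9965 ≈ -1.0620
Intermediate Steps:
j = 73/19 (j = -73/(-19) = -73*(-1/19) = 73/19 ≈ 3.8421)
t(q, O) = 9 + q² (t(q, O) = q² + 9 = 9 + q²)
b(g) = (9 + g + g²)/(-37 + 2*g) (b(g) = (g + (9 + g²))/(g + (-37 + g)) = (9 + g + g²)/(-37 + 2*g))
1/b(j) = 1/((9 + 73/19 + (73/19)²)/(-37 + 2*(73/19))) = 1/((9 + 73/19 + 5329/361)/(-37 + 146/19)) = 1/((9965/361)/(-557/19)) = 1/(-19/557*9965/361) = 1/(-9965/10583) = -10583/9965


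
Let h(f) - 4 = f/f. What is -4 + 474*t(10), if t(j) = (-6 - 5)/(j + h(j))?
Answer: -1758/5 ≈ -351.60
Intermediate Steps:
h(f) = 5 (h(f) = 4 + f/f = 4 + 1 = 5)
t(j) = -11/(5 + j) (t(j) = (-6 - 5)/(j + 5) = -11/(5 + j))
-4 + 474*t(10) = -4 + 474*(-11/(5 + 10)) = -4 + 474*(-11/15) = -4 - 1738/5 = -1758/5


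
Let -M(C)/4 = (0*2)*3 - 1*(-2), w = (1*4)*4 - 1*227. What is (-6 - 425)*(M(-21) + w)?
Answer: 94389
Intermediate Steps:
w = -211 (w = 4*4 - 227 = 16 - 227 = -211)
M(C) = -8 (M(C) = -4*((0*2)*3 - 1*(-2)) = -4*(0*3 + 2) = -4*(0 + 2) = -4*2 = -8)
(-6 - 425)*(M(-21) + w) = (-6 - 425)*(-8 - 211) = -431*(-219) = 94389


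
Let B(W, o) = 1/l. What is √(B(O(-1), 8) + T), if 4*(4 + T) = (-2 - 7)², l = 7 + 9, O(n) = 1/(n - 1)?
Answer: 3*√29/4 ≈ 4.0389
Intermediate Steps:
O(n) = 1/(-1 + n)
l = 16
B(W, o) = 1/16
T = 65/4 (T = -4 + (-2 - 7)²/4 = -4 + (¼)*(-9)² = -4 + (¼)*81 = -4 + 81/4 = 65/4 ≈ 16.250)
√(B(O(-1), 8) + T) = √(1/16 + 65/4) = √(261/16) = 3*√29/4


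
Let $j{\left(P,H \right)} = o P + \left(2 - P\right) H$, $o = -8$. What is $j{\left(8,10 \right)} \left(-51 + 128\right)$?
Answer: $-9548$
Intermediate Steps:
$j{\left(P,H \right)} = - 8 P + H \left(2 - P\right)$ ($j{\left(P,H \right)} = - 8 P + \left(2 - P\right) H = - 8 P + H \left(2 - P\right)$)
$j{\left(8,10 \right)} \left(-51 + 128\right) = \left(\left(-8\right) 8 + 2 \cdot 10 - 10 \cdot 8\right) \left(-51 + 128\right) = \left(-64 + 20 - 80\right) 77 = \left(-124\right) 77 = -9548$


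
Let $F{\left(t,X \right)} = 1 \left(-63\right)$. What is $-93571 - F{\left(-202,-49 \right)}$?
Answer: $-93508$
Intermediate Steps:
$F{\left(t,X \right)} = -63$
$-93571 - F{\left(-202,-49 \right)} = -93571 - -63 = -93571 + 63 = -93508$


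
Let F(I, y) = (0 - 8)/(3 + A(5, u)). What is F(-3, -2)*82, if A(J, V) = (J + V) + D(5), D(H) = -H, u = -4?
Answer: 656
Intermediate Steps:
A(J, V) = -5 + J + V (A(J, V) = (J + V) - 1*5 = (J + V) - 5 = -5 + J + V)
F(I, y) = 8 (F(I, y) = (0 - 8)/(3 + (-5 + 5 - 4)) = -8/(3 - 4) = -8/(-1) = -8*(-1) = 8)
F(-3, -2)*82 = 8*82 = 656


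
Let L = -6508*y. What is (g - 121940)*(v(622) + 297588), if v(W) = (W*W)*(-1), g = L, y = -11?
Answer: 4496232192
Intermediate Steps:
L = 71588 (L = -6508*(-11) = 71588)
g = 71588
v(W) = -W² (v(W) = W²*(-1) = -W²)
(g - 121940)*(v(622) + 297588) = (71588 - 121940)*(-1*622² + 297588) = -50352*(-1*386884 + 297588) = -50352*(-386884 + 297588) = -50352*(-89296) = 4496232192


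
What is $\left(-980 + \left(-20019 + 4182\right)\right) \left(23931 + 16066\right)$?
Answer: $-672629549$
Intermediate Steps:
$\left(-980 + \left(-20019 + 4182\right)\right) \left(23931 + 16066\right) = \left(-980 - 15837\right) 39997 = \left(-16817\right) 39997 = -672629549$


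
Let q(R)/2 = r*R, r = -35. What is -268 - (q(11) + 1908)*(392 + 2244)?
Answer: -3000036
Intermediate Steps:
q(R) = -70*R (q(R) = 2*(-35*R) = -70*R)
-268 - (q(11) + 1908)*(392 + 2244) = -268 - (-70*11 + 1908)*(392 + 2244) = -268 - (-770 + 1908)*2636 = -268 - 1138*2636 = -268 - 1*2999768 = -268 - 2999768 = -3000036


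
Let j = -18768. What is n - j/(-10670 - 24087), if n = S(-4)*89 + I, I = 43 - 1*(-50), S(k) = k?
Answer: -9159859/34757 ≈ -263.54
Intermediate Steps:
I = 93 (I = 43 + 50 = 93)
n = -263 (n = -4*89 + 93 = -356 + 93 = -263)
n - j/(-10670 - 24087) = -263 - (-18768)/(-10670 - 24087) = -263 - (-18768)/(-34757) = -263 - (-18768)*(-1)/34757 = -263 - 1*18768/34757 = -263 - 18768/34757 = -9159859/34757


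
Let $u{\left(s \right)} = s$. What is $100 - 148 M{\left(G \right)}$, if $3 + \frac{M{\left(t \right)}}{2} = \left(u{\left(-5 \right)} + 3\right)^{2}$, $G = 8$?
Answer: $-196$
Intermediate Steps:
$M{\left(t \right)} = 2$ ($M{\left(t \right)} = -6 + 2 \left(-5 + 3\right)^{2} = -6 + 2 \left(-2\right)^{2} = -6 + 2 \cdot 4 = -6 + 8 = 2$)
$100 - 148 M{\left(G \right)} = 100 - 296 = -196$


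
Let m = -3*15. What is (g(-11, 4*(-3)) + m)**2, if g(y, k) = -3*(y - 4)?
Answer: 0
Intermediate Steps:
m = -45
g(y, k) = 12 - 3*y (g(y, k) = -3*(-4 + y) = 12 - 3*y)
(g(-11, 4*(-3)) + m)**2 = ((12 - 3*(-11)) - 45)**2 = ((12 + 33) - 45)**2 = (45 - 45)**2 = 0**2 = 0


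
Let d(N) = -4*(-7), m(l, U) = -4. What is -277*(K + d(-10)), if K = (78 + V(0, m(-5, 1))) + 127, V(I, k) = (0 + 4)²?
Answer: -68973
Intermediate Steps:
d(N) = 28
V(I, k) = 16 (V(I, k) = 4² = 16)
K = 221 (K = (78 + 16) + 127 = 94 + 127 = 221)
-277*(K + d(-10)) = -277*(221 + 28) = -277*249 = -68973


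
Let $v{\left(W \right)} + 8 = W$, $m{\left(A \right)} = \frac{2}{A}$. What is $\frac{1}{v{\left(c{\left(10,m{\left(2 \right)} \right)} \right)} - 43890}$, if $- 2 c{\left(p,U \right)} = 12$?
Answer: $- \frac{1}{43904} \approx -2.2777 \cdot 10^{-5}$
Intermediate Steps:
$c{\left(p,U \right)} = -6$ ($c{\left(p,U \right)} = \left(- \frac{1}{2}\right) 12 = -6$)
$v{\left(W \right)} = -8 + W$
$\frac{1}{v{\left(c{\left(10,m{\left(2 \right)} \right)} \right)} - 43890} = \frac{1}{\left(-8 - 6\right) - 43890} = \frac{1}{-14 - 43890} = \frac{1}{-43904} = - \frac{1}{43904}$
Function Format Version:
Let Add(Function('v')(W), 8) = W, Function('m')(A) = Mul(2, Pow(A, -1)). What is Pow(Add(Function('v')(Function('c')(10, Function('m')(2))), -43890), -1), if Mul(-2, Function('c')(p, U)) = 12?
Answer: Rational(-1, 43904) ≈ -2.2777e-5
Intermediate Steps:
Function('c')(p, U) = -6 (Function('c')(p, U) = Mul(Rational(-1, 2), 12) = -6)
Function('v')(W) = Add(-8, W)
Pow(Add(Function('v')(Function('c')(10, Function('m')(2))), -43890), -1) = Pow(Add(Add(-8, -6), -43890), -1) = Pow(Add(-14, -43890), -1) = Pow(-43904, -1) = Rational(-1, 43904)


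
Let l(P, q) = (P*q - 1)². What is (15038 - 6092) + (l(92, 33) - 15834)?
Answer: 9204337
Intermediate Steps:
l(P, q) = (-1 + P*q)²
(15038 - 6092) + (l(92, 33) - 15834) = (15038 - 6092) + ((-1 + 92*33)² - 15834) = 8946 + ((-1 + 3036)² - 15834) = 8946 + (3035² - 15834) = 8946 + (9211225 - 15834) = 8946 + 9195391 = 9204337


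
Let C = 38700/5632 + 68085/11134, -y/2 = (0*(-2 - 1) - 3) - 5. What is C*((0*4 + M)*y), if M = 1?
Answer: 101792565/489896 ≈ 207.78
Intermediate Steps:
y = 16 (y = -2*((0*(-2 - 1) - 3) - 5) = -2*((0*(-3) - 3) - 5) = -2*((0 - 3) - 5) = -2*(-3 - 5) = -2*(-8) = 16)
C = 101792565/7838336 (C = 38700*(1/5632) + 68085*(1/11134) = 9675/1408 + 68085/11134 = 101792565/7838336 ≈ 12.986)
C*((0*4 + M)*y) = 101792565*((0*4 + 1)*16)/7838336 = 101792565*((0 + 1)*16)/7838336 = 101792565*(1*16)/7838336 = (101792565/7838336)*16 = 101792565/489896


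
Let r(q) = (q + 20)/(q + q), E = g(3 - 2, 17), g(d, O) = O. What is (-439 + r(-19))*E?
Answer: -283611/38 ≈ -7463.4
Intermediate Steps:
E = 17
r(q) = (20 + q)/(2*q) (r(q) = (20 + q)/((2*q)) = (20 + q)*(1/(2*q)) = (20 + q)/(2*q))
(-439 + r(-19))*E = (-439 + (½)*(20 - 19)/(-19))*17 = (-439 + (½)*(-1/19)*1)*17 = (-439 - 1/38)*17 = -16683/38*17 = -283611/38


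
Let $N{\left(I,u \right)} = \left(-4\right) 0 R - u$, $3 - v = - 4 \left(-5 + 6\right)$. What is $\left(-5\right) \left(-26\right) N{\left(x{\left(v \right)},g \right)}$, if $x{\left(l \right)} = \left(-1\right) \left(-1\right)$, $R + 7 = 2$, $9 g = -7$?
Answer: $\frac{910}{9} \approx 101.11$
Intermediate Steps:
$g = - \frac{7}{9}$ ($g = \frac{1}{9} \left(-7\right) = - \frac{7}{9} \approx -0.77778$)
$R = -5$ ($R = -7 + 2 = -5$)
$v = 7$ ($v = 3 - - 4 \left(-5 + 6\right) = 3 - \left(-4\right) 1 = 3 - -4 = 3 + 4 = 7$)
$x{\left(l \right)} = 1$
$N{\left(I,u \right)} = - u$ ($N{\left(I,u \right)} = \left(-4\right) 0 \left(-5\right) - u = 0 \left(-5\right) - u = 0 - u = - u$)
$\left(-5\right) \left(-26\right) N{\left(x{\left(v \right)},g \right)} = \left(-5\right) \left(-26\right) \left(\left(-1\right) \left(- \frac{7}{9}\right)\right) = 130 \cdot \frac{7}{9} = \frac{910}{9}$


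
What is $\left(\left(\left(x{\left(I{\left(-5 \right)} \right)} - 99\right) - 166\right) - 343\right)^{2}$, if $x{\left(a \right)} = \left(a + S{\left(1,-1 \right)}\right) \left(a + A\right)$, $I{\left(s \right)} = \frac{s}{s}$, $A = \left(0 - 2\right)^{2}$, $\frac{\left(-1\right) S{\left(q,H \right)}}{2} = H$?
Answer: $351649$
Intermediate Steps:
$S{\left(q,H \right)} = - 2 H$
$A = 4$ ($A = \left(-2\right)^{2} = 4$)
$I{\left(s \right)} = 1$
$x{\left(a \right)} = \left(2 + a\right) \left(4 + a\right)$ ($x{\left(a \right)} = \left(a - -2\right) \left(a + 4\right) = \left(a + 2\right) \left(4 + a\right) = \left(2 + a\right) \left(4 + a\right)$)
$\left(\left(\left(x{\left(I{\left(-5 \right)} \right)} - 99\right) - 166\right) - 343\right)^{2} = \left(\left(\left(\left(8 + 1^{2} + 6 \cdot 1\right) - 99\right) - 166\right) - 343\right)^{2} = \left(\left(\left(\left(8 + 1 + 6\right) - 99\right) - 166\right) - 343\right)^{2} = \left(\left(\left(15 - 99\right) - 166\right) - 343\right)^{2} = \left(\left(-84 - 166\right) - 343\right)^{2} = \left(-250 - 343\right)^{2} = \left(-593\right)^{2} = 351649$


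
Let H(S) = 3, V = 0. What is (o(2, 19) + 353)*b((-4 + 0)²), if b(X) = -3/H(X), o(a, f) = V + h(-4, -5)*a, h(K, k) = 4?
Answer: -361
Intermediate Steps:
o(a, f) = 4*a (o(a, f) = 0 + 4*a = 4*a)
b(X) = -1 (b(X) = -3/3 = -3*⅓ = -1)
(o(2, 19) + 353)*b((-4 + 0)²) = (4*2 + 353)*(-1) = (8 + 353)*(-1) = 361*(-1) = -361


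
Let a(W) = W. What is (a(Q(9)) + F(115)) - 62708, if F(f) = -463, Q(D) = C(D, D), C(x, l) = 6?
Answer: -63165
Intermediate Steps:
Q(D) = 6
(a(Q(9)) + F(115)) - 62708 = (6 - 463) - 62708 = -457 - 62708 = -63165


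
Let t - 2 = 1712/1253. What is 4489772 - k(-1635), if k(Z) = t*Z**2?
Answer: -5649978734/1253 ≈ -4.5092e+6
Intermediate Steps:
t = 4218/1253 (t = 2 + 1712/1253 = 4218/1253 ≈ 3.3663)
k(Z) = 4218*Z**2/1253
4489772 - k(-1635) = 4489772 - 4218*(-1635)**2/1253 = 4489772 - 4218*2673225/1253 = 4489772 - 1*11275663050/1253 = 4489772 - 11275663050/1253 = -5649978734/1253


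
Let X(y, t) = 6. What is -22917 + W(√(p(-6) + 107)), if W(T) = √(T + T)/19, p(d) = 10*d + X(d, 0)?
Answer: -22917 + √2*53^(¼)/19 ≈ -22917.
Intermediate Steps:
p(d) = 6 + 10*d (p(d) = 10*d + 6 = 6 + 10*d)
W(T) = √2*√T/19 (W(T) = √(2*T)*(1/19) = (√2*√T)*(1/19) = √2*√T/19)
-22917 + W(√(p(-6) + 107)) = -22917 + √2*√(√((6 + 10*(-6)) + 107))/19 = -22917 + √2*√(√((6 - 60) + 107))/19 = -22917 + √2*√(√(-54 + 107))/19 = -22917 + √2*√(√53)/19 = -22917 + √2*53^(¼)/19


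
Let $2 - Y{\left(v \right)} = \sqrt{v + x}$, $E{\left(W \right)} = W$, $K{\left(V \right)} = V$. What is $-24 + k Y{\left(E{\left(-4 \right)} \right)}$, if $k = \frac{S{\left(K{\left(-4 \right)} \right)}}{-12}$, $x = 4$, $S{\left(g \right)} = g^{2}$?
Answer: $- \frac{80}{3} \approx -26.667$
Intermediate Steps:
$Y{\left(v \right)} = 2 - \sqrt{4 + v}$ ($Y{\left(v \right)} = 2 - \sqrt{v + 4} = 2 - \sqrt{4 + v}$)
$k = - \frac{4}{3}$ ($k = \frac{\left(-4\right)^{2}}{-12} = 16 \left(- \frac{1}{12}\right) = - \frac{4}{3} \approx -1.3333$)
$-24 + k Y{\left(E{\left(-4 \right)} \right)} = -24 - \frac{4 \left(2 - \sqrt{4 - 4}\right)}{3} = -24 - \frac{4 \left(2 - \sqrt{0}\right)}{3} = -24 - \frac{4 \left(2 - 0\right)}{3} = -24 - \frac{4 \left(2 + 0\right)}{3} = -24 - \frac{8}{3} = - \frac{80}{3}$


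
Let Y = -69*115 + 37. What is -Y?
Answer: 7898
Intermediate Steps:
Y = -7898 (Y = -7935 + 37 = -7898)
-Y = -1*(-7898) = 7898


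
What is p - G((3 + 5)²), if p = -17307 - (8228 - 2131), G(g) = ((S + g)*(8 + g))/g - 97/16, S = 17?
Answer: -375825/16 ≈ -23489.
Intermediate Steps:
G(g) = -97/16 + (8 + g)*(17 + g)/g (G(g) = ((17 + g)*(8 + g))/g - 97/16 = ((8 + g)*(17 + g))/g - 97*1/16 = (8 + g)*(17 + g)/g - 97/16 = -97/16 + (8 + g)*(17 + g)/g)
p = -23404 (p = -17307 - 1*6097 = -17307 - 6097 = -23404)
p - G((3 + 5)²) = -23404 - (303/16 + (3 + 5)² + 136/((3 + 5)²)) = -23404 - (303/16 + 8² + 136/(8²)) = -23404 - (303/16 + 64 + 136/64) = -23404 - (303/16 + 64 + 136*(1/64)) = -23404 - (303/16 + 64 + 17/8) = -23404 - 1*1361/16 = -23404 - 1361/16 = -375825/16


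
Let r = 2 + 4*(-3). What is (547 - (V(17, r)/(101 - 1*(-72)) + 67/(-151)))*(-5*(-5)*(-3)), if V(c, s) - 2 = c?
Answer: -1072350225/26123 ≈ -41050.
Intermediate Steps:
r = -10 (r = 2 - 12 = -10)
V(c, s) = 2 + c
(547 - (V(17, r)/(101 - 1*(-72)) + 67/(-151)))*(-5*(-5)*(-3)) = (547 - ((2 + 17)/(101 - 1*(-72)) + 67/(-151)))*(-5*(-5)*(-3)) = (547 - (19/(101 + 72) + 67*(-1/151)))*(25*(-3)) = (547 - (19/173 - 67/151))*(-75) = (547 - 1*(-8722/26123))*(-75) = (547 + 8722/26123)*(-75) = (14298003/26123)*(-75) = -1072350225/26123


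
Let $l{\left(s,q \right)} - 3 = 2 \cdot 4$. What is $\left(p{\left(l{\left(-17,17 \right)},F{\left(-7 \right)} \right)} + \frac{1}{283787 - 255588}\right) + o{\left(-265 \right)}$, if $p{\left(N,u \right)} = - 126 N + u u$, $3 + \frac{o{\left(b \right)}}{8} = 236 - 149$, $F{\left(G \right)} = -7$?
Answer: $- \frac{18752334}{28199} \approx -665.0$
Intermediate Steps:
$l{\left(s,q \right)} = 11$ ($l{\left(s,q \right)} = 3 + 2 \cdot 4 = 3 + 8 = 11$)
$o{\left(b \right)} = 672$ ($o{\left(b \right)} = -24 + 8 \left(236 - 149\right) = -24 + 8 \cdot 87 = -24 + 696 = 672$)
$p{\left(N,u \right)} = u^{2} - 126 N$ ($p{\left(N,u \right)} = - 126 N + u^{2} = u^{2} - 126 N$)
$\left(p{\left(l{\left(-17,17 \right)},F{\left(-7 \right)} \right)} + \frac{1}{283787 - 255588}\right) + o{\left(-265 \right)} = \left(\left(\left(-7\right)^{2} - 1386\right) + \frac{1}{283787 - 255588}\right) + 672 = \left(\left(49 - 1386\right) + \frac{1}{28199}\right) + 672 = \left(-1337 + \frac{1}{28199}\right) + 672 = - \frac{37702062}{28199} + 672 = - \frac{18752334}{28199}$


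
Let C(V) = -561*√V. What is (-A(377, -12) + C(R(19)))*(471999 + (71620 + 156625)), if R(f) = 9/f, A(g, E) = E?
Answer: 8402928 - 1178510652*√19/19 ≈ -2.6197e+8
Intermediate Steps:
(-A(377, -12) + C(R(19)))*(471999 + (71620 + 156625)) = (-1*(-12) - 561*3*√19/19)*(471999 + (71620 + 156625)) = (12 - 561*3*√19/19)*(471999 + 228245) = (12 - 1683*√19/19)*700244 = 8402928 - 1178510652*√19/19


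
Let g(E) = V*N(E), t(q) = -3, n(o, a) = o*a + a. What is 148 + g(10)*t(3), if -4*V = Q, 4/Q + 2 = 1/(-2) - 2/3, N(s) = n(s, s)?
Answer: 832/19 ≈ 43.789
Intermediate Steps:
n(o, a) = a + a*o (n(o, a) = a*o + a = a + a*o)
N(s) = s*(1 + s)
Q = -24/19 (Q = 4/(-2 + (1/(-2) - 2/3)) = 4/(-2 + (1*(-½) - 2*⅓)) = 4/(-2 + (-½ - ⅔)) = 4/(-2 - 7/6) = 4/(-19/6) = 4*(-6/19) = -24/19 ≈ -1.2632)
V = 6/19 (V = -¼*(-24/19) = 6/19 ≈ 0.31579)
g(E) = 6*E*(1 + E)/19 (g(E) = 6*(E*(1 + E))/19 = 6*E*(1 + E)/19)
148 + g(10)*t(3) = 148 + ((6/19)*10*(1 + 10))*(-3) = 148 + ((6/19)*10*11)*(-3) = 148 + (660/19)*(-3) = 148 - 1980/19 = 832/19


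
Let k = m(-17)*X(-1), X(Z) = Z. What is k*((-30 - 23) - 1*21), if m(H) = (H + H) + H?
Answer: -3774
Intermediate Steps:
m(H) = 3*H (m(H) = 2*H + H = 3*H)
k = 51 (k = (3*(-17))*(-1) = -51*(-1) = 51)
k*((-30 - 23) - 1*21) = 51*((-30 - 23) - 1*21) = 51*(-53 - 21) = 51*(-74) = -3774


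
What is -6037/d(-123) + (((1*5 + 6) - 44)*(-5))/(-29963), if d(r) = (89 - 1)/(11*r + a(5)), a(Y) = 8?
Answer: 243292504175/2636744 ≈ 92270.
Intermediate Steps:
d(r) = 88/(8 + 11*r) (d(r) = (89 - 1)/(11*r + 8) = 88/(8 + 11*r))
-6037/d(-123) + (((1*5 + 6) - 44)*(-5))/(-29963) = -6037/(88/(8 + 11*(-123))) + (((1*5 + 6) - 44)*(-5))/(-29963) = -6037/(88/(8 - 1353)) + (((5 + 6) - 44)*(-5))*(-1/29963) = -6037/(88/(-1345)) + ((11 - 44)*(-5))*(-1/29963) = -6037/(88*(-1/1345)) - 33*(-5)*(-1/29963) = -6037/(-88/1345) + 165*(-1/29963) = -6037*(-1345/88) - 165/29963 = 8119765/88 - 165/29963 = 243292504175/2636744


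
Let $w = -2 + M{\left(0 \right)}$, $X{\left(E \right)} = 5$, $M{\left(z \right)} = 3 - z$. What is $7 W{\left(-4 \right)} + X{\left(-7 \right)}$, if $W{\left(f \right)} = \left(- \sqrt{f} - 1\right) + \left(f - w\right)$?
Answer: $-37 - 14 i \approx -37.0 - 14.0 i$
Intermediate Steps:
$w = 1$ ($w = -2 + \left(3 - 0\right) = -2 + \left(3 + 0\right) = -2 + 3 = 1$)
$W{\left(f \right)} = -2 + f - \sqrt{f}$ ($W{\left(f \right)} = \left(- \sqrt{f} - 1\right) + \left(f - 1\right) = \left(-1 - \sqrt{f}\right) + \left(f - 1\right) = \left(-1 - \sqrt{f}\right) + \left(-1 + f\right) = -2 + f - \sqrt{f}$)
$7 W{\left(-4 \right)} + X{\left(-7 \right)} = 7 \left(-2 - 4 - \sqrt{-4}\right) + 5 = 7 \left(-2 - 4 - 2 i\right) + 5 = 7 \left(-6 - 2 i\right) + 5 = \left(-42 - 14 i\right) + 5 = -37 - 14 i$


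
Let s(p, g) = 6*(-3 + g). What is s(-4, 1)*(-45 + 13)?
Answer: 384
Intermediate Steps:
s(p, g) = -18 + 6*g
s(-4, 1)*(-45 + 13) = (-18 + 6*1)*(-45 + 13) = (-18 + 6)*(-32) = -12*(-32) = 384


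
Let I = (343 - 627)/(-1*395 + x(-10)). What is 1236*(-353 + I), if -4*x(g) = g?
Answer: -341799732/785 ≈ -4.3541e+5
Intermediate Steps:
x(g) = -g/4
I = 568/785 (I = (343 - 627)/(-1*395 - ¼*(-10)) = -284/(-395 + 5/2) = -284/(-785/2) = -284*(-2/785) = 568/785 ≈ 0.72357)
1236*(-353 + I) = 1236*(-353 + 568/785) = 1236*(-276537/785) = -341799732/785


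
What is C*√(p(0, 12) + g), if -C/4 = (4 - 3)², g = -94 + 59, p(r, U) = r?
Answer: -4*I*√35 ≈ -23.664*I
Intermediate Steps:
g = -35
C = -4 (C = -4*(4 - 3)² = -4*1² = -4*1 = -4)
C*√(p(0, 12) + g) = -4*√(0 - 35) = -4*I*√35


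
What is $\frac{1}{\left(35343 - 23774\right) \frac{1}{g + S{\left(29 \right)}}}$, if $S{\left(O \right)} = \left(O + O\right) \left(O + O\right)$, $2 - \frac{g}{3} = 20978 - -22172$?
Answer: $- \frac{126080}{11569} \approx -10.898$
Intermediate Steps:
$g = -129444$ ($g = 6 - 3 \left(20978 - -22172\right) = 6 - 3 \left(20978 + 22172\right) = 6 - 129450 = -129444$)
$S{\left(O \right)} = 4 O^{2}$ ($S{\left(O \right)} = 2 O 2 O = 4 O^{2}$)
$\frac{1}{\left(35343 - 23774\right) \frac{1}{g + S{\left(29 \right)}}} = \frac{1}{\left(35343 - 23774\right) \frac{1}{-129444 + 4 \cdot 29^{2}}} = \frac{1}{11569 \frac{1}{-129444 + 4 \cdot 841}} = \frac{1}{11569 \frac{1}{-129444 + 3364}} = \frac{1}{11569 \frac{1}{-126080}} = \frac{1}{11569 \left(- \frac{1}{126080}\right)} = \frac{1}{- \frac{11569}{126080}} = - \frac{126080}{11569}$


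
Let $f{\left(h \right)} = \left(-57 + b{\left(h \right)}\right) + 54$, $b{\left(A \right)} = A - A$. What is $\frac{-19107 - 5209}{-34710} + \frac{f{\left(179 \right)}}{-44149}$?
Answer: $\frac{536815607}{766205895} \approx 0.70061$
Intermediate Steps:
$b{\left(A \right)} = 0$
$f{\left(h \right)} = -3$ ($f{\left(h \right)} = \left(-57 + 0\right) + 54 = -57 + 54 = -3$)
$\frac{-19107 - 5209}{-34710} + \frac{f{\left(179 \right)}}{-44149} = \frac{-19107 - 5209}{-34710} - \frac{3}{-44149} = \left(-24316\right) \left(- \frac{1}{34710}\right) - - \frac{3}{44149} = \frac{12158}{17355} + \frac{3}{44149} = \frac{536815607}{766205895}$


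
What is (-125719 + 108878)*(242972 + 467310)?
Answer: -11961859162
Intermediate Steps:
(-125719 + 108878)*(242972 + 467310) = -16841*710282 = -11961859162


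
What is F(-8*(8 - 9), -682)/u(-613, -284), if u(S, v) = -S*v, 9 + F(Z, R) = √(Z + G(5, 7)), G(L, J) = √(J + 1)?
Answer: 9/174092 - √(8 + 2*√2)/174092 ≈ 3.2795e-5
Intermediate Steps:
G(L, J) = √(1 + J)
F(Z, R) = -9 + √(Z + 2*√2) (F(Z, R) = -9 + √(Z + √(1 + 7)) = -9 + √(Z + √8) = -9 + √(Z + 2*√2))
u(S, v) = -S*v
F(-8*(8 - 9), -682)/u(-613, -284) = (-9 + √(-8*(8 - 9) + 2*√2))/((-1*(-613)*(-284))) = (-9 + √(-8*(-1) + 2*√2))/(-174092) = (-9 + √(8 + 2*√2))*(-1/174092) = 9/174092 - √(8 + 2*√2)/174092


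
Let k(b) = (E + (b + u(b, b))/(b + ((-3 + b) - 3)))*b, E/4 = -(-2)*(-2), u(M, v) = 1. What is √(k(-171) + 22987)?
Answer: √86251162/58 ≈ 160.12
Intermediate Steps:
E = -16 (E = 4*(-(-2)*(-2)) = 4*(-2*2) = 4*(-4) = -16)
k(b) = b*(-16 + (1 + b)/(-6 + 2*b)) (k(b) = (-16 + (b + 1)/(b + ((-3 + b) - 3)))*b = (-16 + (1 + b)/(b + (-6 + b)))*b = (-16 + (1 + b)/(-6 + 2*b))*b = b*(-16 + (1 + b)/(-6 + 2*b)))
√(k(-171) + 22987) = √((½)*(-171)*(97 - 31*(-171))/(-3 - 171) + 22987) = √((½)*(-171)*(97 + 5301)/(-174) + 22987) = √((½)*(-171)*(-1/174)*5398 + 22987) = √(153843/58 + 22987) = √(1487089/58) = √86251162/58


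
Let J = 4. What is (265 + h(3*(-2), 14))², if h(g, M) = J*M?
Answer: 103041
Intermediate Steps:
h(g, M) = 4*M
(265 + h(3*(-2), 14))² = (265 + 4*14)² = (265 + 56)² = 321² = 103041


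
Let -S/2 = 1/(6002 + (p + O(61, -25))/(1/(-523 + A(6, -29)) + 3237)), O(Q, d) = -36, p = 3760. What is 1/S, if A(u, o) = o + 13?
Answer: -2618487180/872371 ≈ -3001.6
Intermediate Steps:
A(u, o) = 13 + o
S = -872371/2618487180 (S = -2/(6002 + (3760 - 36)/(1/(-523 + (13 - 29)) + 3237)) = -2/(6002 + 3724/(1/(-523 - 16) + 3237)) = -2/(6002 + 3724/(1/(-539) + 3237)) = -2/(6002 + 3724/(-1/539 + 3237)) = -2/(6002 + 3724/(1744742/539)) = -2/(6002 + 3724*(539/1744742)) = -2/(6002 + 1003618/872371) = -2/5236974360/872371 = -2*872371/5236974360 = -872371/2618487180 ≈ -0.00033316)
1/S = 1/(-872371/2618487180) = -2618487180/872371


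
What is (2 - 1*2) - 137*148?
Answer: -20276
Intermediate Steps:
(2 - 1*2) - 137*148 = (2 - 2) - 20276 = 0 - 20276 = -20276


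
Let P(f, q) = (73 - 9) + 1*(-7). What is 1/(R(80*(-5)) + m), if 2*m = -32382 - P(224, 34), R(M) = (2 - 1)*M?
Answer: -2/33239 ≈ -6.0170e-5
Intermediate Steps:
R(M) = M (R(M) = 1*M = M)
P(f, q) = 57 (P(f, q) = 64 - 7 = 57)
m = -32439/2 (m = (-32382 - 1*57)/2 = (-32382 - 57)/2 = (½)*(-32439) = -32439/2 ≈ -16220.)
1/(R(80*(-5)) + m) = 1/(80*(-5) - 32439/2) = 1/(-400 - 32439/2) = 1/(-33239/2) = -2/33239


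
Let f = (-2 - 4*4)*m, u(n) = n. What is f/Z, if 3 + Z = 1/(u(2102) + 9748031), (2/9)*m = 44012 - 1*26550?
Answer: 6895401309063/14625199 ≈ 4.7147e+5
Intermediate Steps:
m = 78579 (m = 9*(44012 - 1*26550)/2 = 9*(44012 - 26550)/2 = (9/2)*17462 = 78579)
f = -1414422 (f = (-2 - 4*4)*78579 = (-2 - 16)*78579 = -18*78579 = -1414422)
Z = -29250398/9750133 (Z = -3 + 1/(2102 + 9748031) = -3 + 1/9750133 = -29250398/9750133 ≈ -3.0000)
f/Z = -1414422/(-29250398/9750133) = -1414422*(-9750133/29250398) = 6895401309063/14625199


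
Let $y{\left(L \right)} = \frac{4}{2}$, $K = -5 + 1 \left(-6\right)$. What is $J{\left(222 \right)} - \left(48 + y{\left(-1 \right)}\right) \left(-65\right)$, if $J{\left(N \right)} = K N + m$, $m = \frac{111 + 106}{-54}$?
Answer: $\frac{43415}{54} \approx 803.98$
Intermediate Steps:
$m = - \frac{217}{54}$ ($m = 217 \left(- \frac{1}{54}\right) = - \frac{217}{54} \approx -4.0185$)
$K = -11$ ($K = -5 - 6 = -11$)
$y{\left(L \right)} = 2$ ($y{\left(L \right)} = 4 \cdot \frac{1}{2} = 2$)
$J{\left(N \right)} = - \frac{217}{54} - 11 N$ ($J{\left(N \right)} = - 11 N - \frac{217}{54} = - \frac{217}{54} - 11 N$)
$J{\left(222 \right)} - \left(48 + y{\left(-1 \right)}\right) \left(-65\right) = \left(- \frac{217}{54} - 2442\right) - \left(48 + 2\right) \left(-65\right) = \left(- \frac{217}{54} - 2442\right) - 50 \left(-65\right) = - \frac{132085}{54} - -3250 = - \frac{132085}{54} + 3250 = \frac{43415}{54}$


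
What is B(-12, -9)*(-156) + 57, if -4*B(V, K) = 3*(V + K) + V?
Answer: -2868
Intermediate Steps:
B(V, K) = -V - 3*K/4 (B(V, K) = -(3*(V + K) + V)/4 = -(3*(K + V) + V)/4 = -((3*K + 3*V) + V)/4 = -(3*K + 4*V)/4 = -V - 3*K/4)
B(-12, -9)*(-156) + 57 = (-1*(-12) - 3/4*(-9))*(-156) + 57 = (12 + 27/4)*(-156) + 57 = (75/4)*(-156) + 57 = -2925 + 57 = -2868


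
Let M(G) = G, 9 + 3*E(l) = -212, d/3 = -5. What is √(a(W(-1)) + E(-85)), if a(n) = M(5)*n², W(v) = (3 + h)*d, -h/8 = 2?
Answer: √1710462/3 ≈ 435.95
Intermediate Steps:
d = -15 (d = 3*(-5) = -15)
h = -16 (h = -8*2 = -16)
E(l) = -221/3 (E(l) = -3 + (⅓)*(-212) = -3 - 212/3 = -221/3)
W(v) = 195 (W(v) = (3 - 16)*(-15) = -13*(-15) = 195)
a(n) = 5*n²
√(a(W(-1)) + E(-85)) = √(5*195² - 221/3) = √(5*38025 - 221/3) = √(190125 - 221/3) = √(570154/3) = √1710462/3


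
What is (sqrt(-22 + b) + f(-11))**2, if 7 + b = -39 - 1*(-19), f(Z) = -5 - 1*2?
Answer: -98*I ≈ -98.0*I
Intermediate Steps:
f(Z) = -7 (f(Z) = -5 - 2 = -7)
b = -27 (b = -7 + (-39 - 1*(-19)) = -7 + (-39 + 19) = -7 - 20 = -27)
(sqrt(-22 + b) + f(-11))**2 = (sqrt(-22 - 27) - 7)**2 = (sqrt(-49) - 7)**2 = (7*I - 7)**2 = (-7 + 7*I)**2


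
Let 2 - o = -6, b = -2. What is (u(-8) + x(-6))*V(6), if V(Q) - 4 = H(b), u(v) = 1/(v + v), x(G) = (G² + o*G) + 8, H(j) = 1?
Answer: -325/16 ≈ -20.313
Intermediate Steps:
o = 8 (o = 2 - 1*(-6) = 2 + 6 = 8)
x(G) = 8 + G² + 8*G (x(G) = (G² + 8*G) + 8 = 8 + G² + 8*G)
u(v) = 1/(2*v)
V(Q) = 5 (V(Q) = 4 + 1 = 5)
(u(-8) + x(-6))*V(6) = ((½)/(-8) + (8 + (-6)² + 8*(-6)))*5 = ((½)*(-⅛) + (8 + 36 - 48))*5 = (-1/16 - 4)*5 = -65/16*5 = -325/16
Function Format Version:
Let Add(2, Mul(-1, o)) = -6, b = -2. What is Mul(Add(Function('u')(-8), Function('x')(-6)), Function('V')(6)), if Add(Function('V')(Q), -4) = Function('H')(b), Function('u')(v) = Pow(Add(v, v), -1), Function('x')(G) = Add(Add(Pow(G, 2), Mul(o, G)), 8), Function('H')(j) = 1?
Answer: Rational(-325, 16) ≈ -20.313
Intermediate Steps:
o = 8 (o = Add(2, Mul(-1, -6)) = Add(2, 6) = 8)
Function('x')(G) = Add(8, Pow(G, 2), Mul(8, G)) (Function('x')(G) = Add(Add(Pow(G, 2), Mul(8, G)), 8) = Add(8, Pow(G, 2), Mul(8, G)))
Function('u')(v) = Mul(Rational(1, 2), Pow(v, -1)) (Function('u')(v) = Pow(Mul(2, v), -1) = Mul(Rational(1, 2), Pow(v, -1)))
Function('V')(Q) = 5 (Function('V')(Q) = Add(4, 1) = 5)
Mul(Add(Function('u')(-8), Function('x')(-6)), Function('V')(6)) = Mul(Add(Mul(Rational(1, 2), Pow(-8, -1)), Add(8, Pow(-6, 2), Mul(8, -6))), 5) = Mul(Add(Mul(Rational(1, 2), Rational(-1, 8)), Add(8, 36, -48)), 5) = Mul(Add(Rational(-1, 16), -4), 5) = Mul(Rational(-65, 16), 5) = Rational(-325, 16)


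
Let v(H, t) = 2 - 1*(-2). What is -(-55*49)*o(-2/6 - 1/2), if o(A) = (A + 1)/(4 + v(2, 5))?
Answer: 2695/48 ≈ 56.146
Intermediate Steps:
v(H, t) = 4 (v(H, t) = 2 + 2 = 4)
o(A) = 1/8 + A/8 (o(A) = (A + 1)/(4 + 4) = (1 + A)/8 = (1 + A)*(1/8) = 1/8 + A/8)
-(-55*49)*o(-2/6 - 1/2) = -(-55*49)*(1/8 + (-2/6 - 1/2)/8) = -(-2695)*(1/8 + (-2*1/6 - 1*1/2)/8) = -(-2695)*(1/8 + (-1/3 - 1/2)/8) = -(-2695)*(1/8 + (1/8)*(-5/6)) = -(-2695)*(1/8 - 5/48) = -(-2695)/48 = -1*(-2695/48) = 2695/48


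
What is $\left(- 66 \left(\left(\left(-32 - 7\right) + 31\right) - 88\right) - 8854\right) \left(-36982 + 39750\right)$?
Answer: $-6969824$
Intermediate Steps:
$\left(- 66 \left(\left(\left(-32 - 7\right) + 31\right) - 88\right) - 8854\right) \left(-36982 + 39750\right) = \left(- 66 \left(\left(-39 + 31\right) - 88\right) - 8854\right) 2768 = \left(- 66 \left(-8 - 88\right) - 8854\right) 2768 = \left(\left(-66\right) \left(-96\right) - 8854\right) 2768 = \left(6336 - 8854\right) 2768 = \left(-2518\right) 2768 = -6969824$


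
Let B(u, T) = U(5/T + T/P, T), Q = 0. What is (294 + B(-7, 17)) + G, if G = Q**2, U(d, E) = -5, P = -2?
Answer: 289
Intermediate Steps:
B(u, T) = -5
G = 0 (G = 0**2 = 0)
(294 + B(-7, 17)) + G = (294 - 5) + 0 = 289 + 0 = 289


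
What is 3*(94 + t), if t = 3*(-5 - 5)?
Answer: 192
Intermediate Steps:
t = -30 (t = 3*(-10) = -30)
3*(94 + t) = 3*(94 - 30) = 3*64 = 192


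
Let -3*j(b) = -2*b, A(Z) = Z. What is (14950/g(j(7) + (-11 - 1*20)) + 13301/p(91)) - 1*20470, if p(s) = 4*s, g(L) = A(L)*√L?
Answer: -7437779/364 + 44850*I*√237/6241 ≈ -20433.0 + 110.63*I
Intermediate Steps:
j(b) = 2*b/3 (j(b) = -(-2)*b/3 = 2*b/3)
g(L) = L^(3/2) (g(L) = L*√L = L^(3/2))
(14950/g(j(7) + (-11 - 1*20)) + 13301/p(91)) - 1*20470 = (14950/(((⅔)*7 + (-11 - 1*20))^(3/2)) + 13301/((4*91))) - 1*20470 = (14950/((14/3 + (-11 - 20))^(3/2)) + 13301/364) - 20470 = (14950/((14/3 - 31)^(3/2)) + 13301*(1/364)) - 20470 = (14950/((-79/3)^(3/2)) + 13301/364) - 20470 = (14950/((-79*I*√237/9)) + 13301/364) - 20470 = (14950*(3*I*√237/6241) + 13301/364) - 20470 = (44850*I*√237/6241 + 13301/364) - 20470 = (13301/364 + 44850*I*√237/6241) - 20470 = -7437779/364 + 44850*I*√237/6241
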